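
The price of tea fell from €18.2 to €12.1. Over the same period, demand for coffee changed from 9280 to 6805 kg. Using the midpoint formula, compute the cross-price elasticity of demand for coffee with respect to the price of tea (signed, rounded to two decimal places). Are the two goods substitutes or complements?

%ΔQ_{coffee} = (6805 − 9280)/avg = -2475/8042.5 = -0.307740…
%ΔP_{tea} = (12.1 − 18.2)/avg = -6.1/15.15 = -0.402640…
E_cross = (-2475/8042.5) / (-6.1/15.15) = 0.7643…
E_cross > 0 ⇒ the goods are substitutes.

0.76; substitutes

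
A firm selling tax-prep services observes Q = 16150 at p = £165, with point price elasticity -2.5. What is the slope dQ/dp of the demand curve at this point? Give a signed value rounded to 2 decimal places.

-244.70

Ed = (dQ/dp)·(p/Q) ⇒ dQ/dp = Ed·Q/p = (-2.5)·16150/165 = -244.6969…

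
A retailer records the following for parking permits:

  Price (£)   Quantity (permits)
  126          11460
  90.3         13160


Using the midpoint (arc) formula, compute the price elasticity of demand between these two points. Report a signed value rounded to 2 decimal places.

%ΔQ = (13160 − 11460) / [(11460 + 13160)/2] = 1700/12310 = 0.138099…
%ΔP = (90.3 − 126) / [(126 + 90.3)/2] = -35.7/108.15 = -0.330097…
Arc Ed = %ΔQ / %ΔP = (1700/12310) / (-35.7/108.15) = -0.4183…

-0.42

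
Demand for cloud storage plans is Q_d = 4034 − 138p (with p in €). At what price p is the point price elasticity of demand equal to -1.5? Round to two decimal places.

Ed = −138p/(4034 − 138p). Set this equal to -1.5:
138p = 1.5·(4034 − 138p) ⇒ 138p(1 + 1.5) = 1.5·4034
p = 1.5·4034 / (138·2.5) = 17.5391…

17.54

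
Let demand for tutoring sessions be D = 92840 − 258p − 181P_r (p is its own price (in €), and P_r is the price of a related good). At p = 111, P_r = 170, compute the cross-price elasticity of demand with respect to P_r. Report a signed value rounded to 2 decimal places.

-0.92

At the given values, D = 92840 − 258(111) − 181(170) = 33432.
∂D/∂P_r = -181.
E = (-181) × (170/33432) = -0.9203…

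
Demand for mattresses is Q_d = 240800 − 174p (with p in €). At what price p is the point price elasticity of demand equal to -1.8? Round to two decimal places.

889.66

Ed = −174p/(240800 − 174p). Set this equal to -1.8:
174p = 1.8·(240800 − 174p) ⇒ 174p(1 + 1.8) = 1.8·240800
p = 1.8·240800 / (174·2.8) = 889.6551…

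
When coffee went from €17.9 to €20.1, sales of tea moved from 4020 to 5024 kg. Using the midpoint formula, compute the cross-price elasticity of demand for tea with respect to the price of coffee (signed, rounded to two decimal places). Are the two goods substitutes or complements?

%ΔQ_{tea} = (5024 − 4020)/avg = 1004/4522 = 0.222025…
%ΔP_{coffee} = (20.1 − 17.9)/avg = 2.2/19 = 0.115789…
E_cross = (1004/4522) / (2.2/19) = 1.9174…
E_cross > 0 ⇒ the goods are substitutes.

1.92; substitutes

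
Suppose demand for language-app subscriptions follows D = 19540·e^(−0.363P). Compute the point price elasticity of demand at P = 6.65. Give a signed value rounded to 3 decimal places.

dD/dP = −0.363·D = -634.55. At P = 6.65, D = 1748.07.
Ed = (dD/dP)·(P/D) = (-634.55) × (6.65/1748.07) = -2.41395

-2.414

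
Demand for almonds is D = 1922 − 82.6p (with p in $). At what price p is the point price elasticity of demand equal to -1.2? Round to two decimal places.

12.69

Ed = −82.6p/(1922 − 82.6p). Set this equal to -1.2:
82.6p = 1.2·(1922 − 82.6p) ⇒ 82.6p(1 + 1.2) = 1.2·1922
p = 1.2·1922 / (82.6·2.2) = 12.6920…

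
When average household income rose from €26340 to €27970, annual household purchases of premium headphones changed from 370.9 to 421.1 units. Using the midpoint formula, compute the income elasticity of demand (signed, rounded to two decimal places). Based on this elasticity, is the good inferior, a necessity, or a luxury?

2.11; luxury

%ΔQ = (421.1 − 370.9)/[( 370.9 + 421.1)/2] = 50.2/396 = 0.126767…
%ΔIncome = (27970 − 26340)/[( 26340 + 27970)/2] = 1630/27155 = 0.060025…
E_income = (50.2/396) / (1630/27155) = 2.1118…
E_income > 1 ⇒ normal good, luxury.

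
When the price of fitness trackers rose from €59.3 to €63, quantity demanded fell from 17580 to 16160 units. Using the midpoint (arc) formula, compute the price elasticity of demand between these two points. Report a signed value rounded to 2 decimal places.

-1.39

%ΔQ = (16160 − 17580) / [(17580 + 16160)/2] = -1420/16870 = -0.084173…
%ΔP = (63 − 59.3) / [(59.3 + 63)/2] = 3.7/61.15 = 0.060506…
Arc Ed = %ΔQ / %ΔP = (-1420/16870) / (3.7/61.15) = -1.3911…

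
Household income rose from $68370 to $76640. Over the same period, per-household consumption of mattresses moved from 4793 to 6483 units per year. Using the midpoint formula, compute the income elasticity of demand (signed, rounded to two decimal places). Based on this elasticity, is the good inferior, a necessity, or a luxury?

%ΔQ = (6483 − 4793)/[( 4793 + 6483)/2] = 1690/5638 = 0.299751…
%ΔIncome = (76640 − 68370)/[( 68370 + 76640)/2] = 8270/72505 = 0.114061…
E_income = (1690/5638) / (8270/72505) = 2.6279…
E_income > 1 ⇒ normal good, luxury.

2.63; luxury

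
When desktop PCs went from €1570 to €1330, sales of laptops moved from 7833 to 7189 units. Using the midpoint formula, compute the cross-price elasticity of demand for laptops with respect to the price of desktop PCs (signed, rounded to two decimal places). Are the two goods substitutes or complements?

%ΔQ_{laptops} = (7189 − 7833)/avg = -644/7511 = -0.085740…
%ΔP_{desktop PCs} = (1330 − 1570)/avg = -240/1450 = -0.165517…
E_cross = (-644/7511) / (-240/1450) = 0.5180…
E_cross > 0 ⇒ the goods are substitutes.

0.52; substitutes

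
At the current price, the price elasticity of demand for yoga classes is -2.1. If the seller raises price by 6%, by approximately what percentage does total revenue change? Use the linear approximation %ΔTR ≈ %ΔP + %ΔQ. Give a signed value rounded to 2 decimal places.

%ΔQ ≈ Ed × %ΔP = (-2.1) × (+6%) = -12.6000%
%ΔTR ≈ %ΔP + %ΔQ = (+6%) + (-12.6000%) = -6.6000%

-6.60%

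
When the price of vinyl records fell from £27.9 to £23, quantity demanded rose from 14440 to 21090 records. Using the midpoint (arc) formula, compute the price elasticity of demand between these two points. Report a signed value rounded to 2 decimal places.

%ΔQ = (21090 − 14440) / [(14440 + 21090)/2] = 6650/17765 = 0.374331…
%ΔP = (23 − 27.9) / [(27.9 + 23)/2] = -4.9/25.45 = -0.192534…
Arc Ed = %ΔQ / %ΔP = (6650/17765) / (-4.9/25.45) = -1.9442…

-1.94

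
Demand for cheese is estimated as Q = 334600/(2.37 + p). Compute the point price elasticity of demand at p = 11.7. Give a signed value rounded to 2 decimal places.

-0.83

dQ/dp = −334600/(2.37 + p)² = -1690.2. At p = 11.7, Q = 23781.1.
Ed = (dQ/dp)·(p/Q) = (-1690.2) × (11.7/23781.1) = -0.8315…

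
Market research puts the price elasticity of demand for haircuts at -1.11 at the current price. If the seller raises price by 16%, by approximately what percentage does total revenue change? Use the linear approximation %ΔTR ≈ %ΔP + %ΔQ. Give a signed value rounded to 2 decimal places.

-1.76%

%ΔQ ≈ Ed × %ΔP = (-1.11) × (+16%) = -17.7600%
%ΔTR ≈ %ΔP + %ΔQ = (+16%) + (-17.7600%) = -1.7600%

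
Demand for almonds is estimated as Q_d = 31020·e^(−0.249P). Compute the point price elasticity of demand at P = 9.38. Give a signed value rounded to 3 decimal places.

dQ_d/dP = −0.249·Q_d = -747.299. At P = 9.38, Q_d = 3001.2.
Ed = (dQ_d/dP)·(P/Q_d) = (-747.299) × (9.38/3001.2) = -2.33562

-2.336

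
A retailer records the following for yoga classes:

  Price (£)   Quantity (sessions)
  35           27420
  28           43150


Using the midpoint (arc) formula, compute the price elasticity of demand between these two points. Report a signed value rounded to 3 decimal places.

-2.006

%ΔQ = (43150 − 27420) / [(27420 + 43150)/2] = 15730/35285 = 0.445798…
%ΔP = (28 − 35) / [(35 + 28)/2] = -7/31.5 = -0.222222…
Arc Ed = %ΔQ / %ΔP = (15730/35285) / (-7/31.5) = -2.00609…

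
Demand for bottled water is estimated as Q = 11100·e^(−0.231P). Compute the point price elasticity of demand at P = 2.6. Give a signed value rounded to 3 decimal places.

dQ/dP = −0.231·Q = -1406.36. At P = 2.6, Q = 6088.16.
Ed = (dQ/dP)·(P/Q) = (-1406.36) × (2.6/6088.16) = -0.6006

-0.601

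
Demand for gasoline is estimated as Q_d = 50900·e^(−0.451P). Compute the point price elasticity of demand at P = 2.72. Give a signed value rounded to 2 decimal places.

-1.23

dQ_d/dP = −0.451·Q_d = -6731.88. At P = 2.72, Q_d = 14926.6.
Ed = (dQ_d/dP)·(P/Q_d) = (-6731.88) × (2.72/14926.6) = -1.2267…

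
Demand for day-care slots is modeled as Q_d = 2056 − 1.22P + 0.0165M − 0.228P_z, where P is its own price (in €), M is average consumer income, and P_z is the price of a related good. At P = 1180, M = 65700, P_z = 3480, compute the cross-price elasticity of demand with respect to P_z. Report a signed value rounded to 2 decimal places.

At the given values, Q_d = 2056 − 1.22(1180) + 0.0165(65700) − 0.228(3480) = 907.01.
∂Q_d/∂P_z = -0.228.
E = (-0.228) × (3480/907.01) = -0.8747…

-0.87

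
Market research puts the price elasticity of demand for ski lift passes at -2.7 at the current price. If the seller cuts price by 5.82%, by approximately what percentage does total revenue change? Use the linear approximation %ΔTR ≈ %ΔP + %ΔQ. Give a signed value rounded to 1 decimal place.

%ΔQ ≈ Ed × %ΔP = (-2.7) × (-5.82%) = +15.7140%
%ΔTR ≈ %ΔP + %ΔQ = (-5.82%) + (+15.7140%) = +9.8940%

+9.9%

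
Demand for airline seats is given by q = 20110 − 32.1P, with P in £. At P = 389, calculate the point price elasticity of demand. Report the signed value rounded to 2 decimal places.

-1.64

dq/dP = −32.1. At P = 389, q = 20110 − 32.1(389) = 7623.1.
Ed = (dq/dP)·(P/q) = −32.1 × (389/7623.1) = -1.6380…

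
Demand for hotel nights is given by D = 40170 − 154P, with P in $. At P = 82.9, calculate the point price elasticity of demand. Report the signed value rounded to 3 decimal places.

-0.466

dD/dP = −154. At P = 82.9, D = 40170 − 154(82.9) = 27403.4.
Ed = (dD/dP)·(P/D) = −154 × (82.9/27403.4) = -0.46587…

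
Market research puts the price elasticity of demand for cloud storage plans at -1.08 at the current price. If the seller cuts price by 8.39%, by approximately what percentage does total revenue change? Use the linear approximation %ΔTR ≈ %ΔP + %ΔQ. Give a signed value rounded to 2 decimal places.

+0.67%

%ΔQ ≈ Ed × %ΔP = (-1.08) × (-8.39%) = +9.0612%
%ΔTR ≈ %ΔP + %ΔQ = (-8.39%) + (+9.0612%) = +0.6712%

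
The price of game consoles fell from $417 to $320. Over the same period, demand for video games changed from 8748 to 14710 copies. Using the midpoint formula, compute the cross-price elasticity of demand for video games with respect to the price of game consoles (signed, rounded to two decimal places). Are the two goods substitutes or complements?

%ΔQ_{video games} = (14710 − 8748)/avg = 5962/11729 = 0.508312…
%ΔP_{game consoles} = (320 − 417)/avg = -97/368.5 = -0.263229…
E_cross = (5962/11729) / (-97/368.5) = -1.9310…
E_cross < 0 ⇒ the goods are complements.

-1.93; complements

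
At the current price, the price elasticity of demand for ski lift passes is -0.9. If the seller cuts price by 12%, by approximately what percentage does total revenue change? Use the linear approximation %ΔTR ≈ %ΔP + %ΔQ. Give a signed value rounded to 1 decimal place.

%ΔQ ≈ Ed × %ΔP = (-0.9) × (-12%) = +10.8000%
%ΔTR ≈ %ΔP + %ΔQ = (-12%) + (+10.8000%) = -1.2000%

-1.2%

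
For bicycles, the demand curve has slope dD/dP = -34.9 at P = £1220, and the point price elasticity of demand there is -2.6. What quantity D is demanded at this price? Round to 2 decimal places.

16376.15

Ed = (dD/dP)·(P/D) ⇒ D = (dD/dP)·P/Ed = (-34.9)·1220/(-2.6) = 16376.1538…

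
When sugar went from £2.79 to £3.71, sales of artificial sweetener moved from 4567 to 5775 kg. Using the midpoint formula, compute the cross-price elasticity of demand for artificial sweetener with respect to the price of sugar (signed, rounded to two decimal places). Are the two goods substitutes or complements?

0.83; substitutes

%ΔQ_{artificial sweetener} = (5775 − 4567)/avg = 1208/5171 = 0.233610…
%ΔP_{sugar} = (3.71 − 2.79)/avg = 0.92/3.25 = 0.283076…
E_cross = (1208/5171) / (0.92/3.25) = 0.8252…
E_cross > 0 ⇒ the goods are substitutes.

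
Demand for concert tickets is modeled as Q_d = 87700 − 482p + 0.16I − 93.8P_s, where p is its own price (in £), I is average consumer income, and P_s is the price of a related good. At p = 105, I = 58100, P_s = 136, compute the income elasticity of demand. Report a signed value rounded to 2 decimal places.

0.28

At the given values, Q_d = 87700 − 482(105) + 0.16(58100) − 93.8(136) = 33629.2.
∂Q_d/∂I = 0.16.
E = (0.16) × (58100/33629.2) = 0.2764…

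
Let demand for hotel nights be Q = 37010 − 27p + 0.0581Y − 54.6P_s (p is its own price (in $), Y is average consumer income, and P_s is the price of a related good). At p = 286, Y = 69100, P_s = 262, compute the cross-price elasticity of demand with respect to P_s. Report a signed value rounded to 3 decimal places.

-0.753

At the given values, Q = 37010 − 27(286) + 0.0581(69100) − 54.6(262) = 18997.51.
∂Q/∂P_s = -54.6.
E = (-54.6) × (262/18997.51) = -0.75300…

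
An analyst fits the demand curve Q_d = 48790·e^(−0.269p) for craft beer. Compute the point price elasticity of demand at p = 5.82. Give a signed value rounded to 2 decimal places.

-1.57

dQ_d/dp = −0.269·Q_d = -2742.59. At p = 5.82, Q_d = 10195.5.
Ed = (dQ_d/dp)·(p/Q_d) = (-2742.59) × (5.82/10195.5) = -1.5655…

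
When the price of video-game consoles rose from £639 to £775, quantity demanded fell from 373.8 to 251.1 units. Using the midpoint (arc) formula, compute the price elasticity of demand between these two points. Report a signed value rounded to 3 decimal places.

%ΔQ = (251.1 − 373.8) / [(373.8 + 251.1)/2] = -122.7/312.45 = -0.392702…
%ΔP = (775 − 639) / [(639 + 775)/2] = 136/707 = 0.192362…
Arc Ed = %ΔQ / %ΔP = (-122.7/312.45) / (136/707) = -2.04147…

-2.041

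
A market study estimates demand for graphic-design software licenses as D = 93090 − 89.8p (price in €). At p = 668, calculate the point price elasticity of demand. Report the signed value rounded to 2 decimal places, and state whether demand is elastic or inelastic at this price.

-1.81; elastic

dD/dp = −89.8. At p = 668, D = 93090 − 89.8(668) = 33103.6.
Ed = (dD/dp)·(p/D) = −89.8 × (668/33103.6) = -1.8120…
|Ed| = 1.81 > 1, so demand is elastic.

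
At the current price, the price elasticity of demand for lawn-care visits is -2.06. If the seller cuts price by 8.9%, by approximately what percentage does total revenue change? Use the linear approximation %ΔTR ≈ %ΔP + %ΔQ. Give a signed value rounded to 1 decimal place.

+9.4%

%ΔQ ≈ Ed × %ΔP = (-2.06) × (-8.9%) = +18.3340%
%ΔTR ≈ %ΔP + %ΔQ = (-8.9%) + (+18.3340%) = +9.4340%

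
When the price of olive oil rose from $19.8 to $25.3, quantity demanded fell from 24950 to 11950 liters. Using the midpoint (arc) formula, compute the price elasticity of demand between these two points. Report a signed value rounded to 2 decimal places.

%ΔQ = (11950 − 24950) / [(24950 + 11950)/2] = -13000/18450 = -0.704607…
%ΔP = (25.3 − 19.8) / [(19.8 + 25.3)/2] = 5.5/22.55 = 0.243902…
Arc Ed = %ΔQ / %ΔP = (-13000/18450) / (5.5/22.55) = -2.8888…

-2.89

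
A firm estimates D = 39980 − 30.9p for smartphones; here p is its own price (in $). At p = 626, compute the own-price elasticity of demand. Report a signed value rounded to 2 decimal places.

-0.94

At the given values, D = 39980 − 30.9(626) = 20636.6.
∂D/∂p = −30.9.
E = (-30.9) × (626/20636.6) = -0.9373…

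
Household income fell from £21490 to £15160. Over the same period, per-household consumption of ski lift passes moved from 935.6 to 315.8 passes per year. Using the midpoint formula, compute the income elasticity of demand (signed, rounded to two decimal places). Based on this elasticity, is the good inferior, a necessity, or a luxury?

%ΔQ = (315.8 − 935.6)/[( 935.6 + 315.8)/2] = -619.8/625.7 = -0.990570…
%ΔIncome = (15160 − 21490)/[( 21490 + 15160)/2] = -6330/18325 = -0.345429…
E_income = (-619.8/625.7) / (-6330/18325) = 2.8676…
E_income > 1 ⇒ normal good, luxury.

2.87; luxury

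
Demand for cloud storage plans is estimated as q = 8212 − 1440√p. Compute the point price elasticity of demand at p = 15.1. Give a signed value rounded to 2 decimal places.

dq/dp = −1440/(2√p) = -185.287. At p = 15.1, q = 2616.34.
Ed = (dq/dp)·(p/q) = (-185.287) × (15.1/2616.34) = -1.0693…

-1.07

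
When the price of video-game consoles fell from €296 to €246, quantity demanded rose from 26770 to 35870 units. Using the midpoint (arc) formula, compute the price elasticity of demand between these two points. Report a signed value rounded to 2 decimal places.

%ΔQ = (35870 − 26770) / [(26770 + 35870)/2] = 9100/31320 = 0.290549…
%ΔP = (246 − 296) / [(296 + 246)/2] = -50/271 = -0.184501…
Arc Ed = %ΔQ / %ΔP = (9100/31320) / (-50/271) = -1.5747…

-1.57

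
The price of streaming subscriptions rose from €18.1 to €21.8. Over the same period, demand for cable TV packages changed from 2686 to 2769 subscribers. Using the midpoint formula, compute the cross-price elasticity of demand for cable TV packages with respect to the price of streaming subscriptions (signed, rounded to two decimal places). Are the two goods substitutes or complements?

0.16; substitutes

%ΔQ_{cable TV packages} = (2769 − 2686)/avg = 83/2727.5 = 0.030430…
%ΔP_{streaming subscriptions} = (21.8 − 18.1)/avg = 3.7/19.95 = 0.185463…
E_cross = (83/2727.5) / (3.7/19.95) = 0.1640…
E_cross > 0 ⇒ the goods are substitutes.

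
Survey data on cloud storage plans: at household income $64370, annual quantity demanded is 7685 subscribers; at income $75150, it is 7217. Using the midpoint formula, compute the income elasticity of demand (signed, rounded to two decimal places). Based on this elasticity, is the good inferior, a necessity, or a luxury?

-0.41; inferior

%ΔQ = (7217 − 7685)/[( 7685 + 7217)/2] = -468/7451 = -0.062810…
%ΔIncome = (75150 − 64370)/[( 64370 + 75150)/2] = 10780/69760 = 0.154529…
E_income = (-468/7451) / (10780/69760) = -0.4064…
E_income < 0 ⇒ inferior good.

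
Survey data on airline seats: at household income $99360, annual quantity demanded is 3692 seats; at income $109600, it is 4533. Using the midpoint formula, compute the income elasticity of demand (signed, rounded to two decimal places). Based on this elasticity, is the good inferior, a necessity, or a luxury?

2.09; luxury

%ΔQ = (4533 − 3692)/[( 3692 + 4533)/2] = 841/4112.5 = 0.204498…
%ΔIncome = (109600 − 99360)/[( 99360 + 109600)/2] = 10240/104480 = 0.098009…
E_income = (841/4112.5) / (10240/104480) = 2.0865…
E_income > 1 ⇒ normal good, luxury.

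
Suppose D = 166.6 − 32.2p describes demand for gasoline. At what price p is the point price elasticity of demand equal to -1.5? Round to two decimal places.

Ed = −32.2p/(166.6 − 32.2p). Set this equal to -1.5:
32.2p = 1.5·(166.6 − 32.2p) ⇒ 32.2p(1 + 1.5) = 1.5·166.6
p = 1.5·166.6 / (32.2·2.5) = 3.1043…

3.10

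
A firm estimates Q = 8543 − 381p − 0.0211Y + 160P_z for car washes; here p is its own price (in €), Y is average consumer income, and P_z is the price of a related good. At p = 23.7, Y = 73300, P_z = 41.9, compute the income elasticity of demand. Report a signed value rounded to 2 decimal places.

At the given values, Q = 8543 − 381(23.7) − 0.0211(73300) + 160(41.9) = 4670.67.
∂Q/∂Y = -0.0211.
E = (-0.0211) × (73300/4670.67) = -0.3311…

-0.33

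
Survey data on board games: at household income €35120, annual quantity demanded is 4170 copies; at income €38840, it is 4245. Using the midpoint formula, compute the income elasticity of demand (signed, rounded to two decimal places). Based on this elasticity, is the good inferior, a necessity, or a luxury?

%ΔQ = (4245 − 4170)/[( 4170 + 4245)/2] = 75/4207.5 = 0.017825…
%ΔIncome = (38840 − 35120)/[( 35120 + 38840)/2] = 3720/36980 = 0.100594…
E_income = (75/4207.5) / (3720/36980) = 0.1771…
0 < E_income < 1 ⇒ normal good, necessity.

0.18; necessity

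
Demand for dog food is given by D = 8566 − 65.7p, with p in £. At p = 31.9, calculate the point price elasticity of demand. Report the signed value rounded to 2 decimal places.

dD/dp = −65.7. At p = 31.9, D = 8566 − 65.7(31.9) = 6470.17.
Ed = (dD/dp)·(p/D) = −65.7 × (31.9/6470.17) = -0.3239…

-0.32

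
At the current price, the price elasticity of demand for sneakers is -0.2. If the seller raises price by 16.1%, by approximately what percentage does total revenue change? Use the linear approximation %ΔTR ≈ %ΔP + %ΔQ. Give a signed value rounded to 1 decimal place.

+12.9%

%ΔQ ≈ Ed × %ΔP = (-0.2) × (+16.1%) = -3.2200%
%ΔTR ≈ %ΔP + %ΔQ = (+16.1%) + (-3.2200%) = +12.8800%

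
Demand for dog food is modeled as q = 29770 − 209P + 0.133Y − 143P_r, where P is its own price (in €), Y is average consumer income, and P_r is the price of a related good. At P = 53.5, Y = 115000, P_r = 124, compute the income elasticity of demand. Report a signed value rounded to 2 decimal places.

At the given values, q = 29770 − 209(53.5) + 0.133(115000) − 143(124) = 16151.5.
∂q/∂Y = 0.133.
E = (0.133) × (115000/16151.5) = 0.9469…

0.95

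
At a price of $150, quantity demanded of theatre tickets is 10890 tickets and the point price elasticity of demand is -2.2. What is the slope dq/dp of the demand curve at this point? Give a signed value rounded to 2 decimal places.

-159.72

Ed = (dq/dp)·(p/q) ⇒ dq/dp = Ed·q/p = (-2.2)·10890/150 = -159.72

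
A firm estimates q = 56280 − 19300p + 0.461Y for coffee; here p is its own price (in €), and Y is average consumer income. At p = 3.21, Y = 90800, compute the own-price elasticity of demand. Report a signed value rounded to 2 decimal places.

-1.71

At the given values, q = 56280 − 19300(3.21) + 0.461(90800) = 36185.8.
∂q/∂p = −19300.
E = (-19300) × (3.21/36185.8) = -1.7120…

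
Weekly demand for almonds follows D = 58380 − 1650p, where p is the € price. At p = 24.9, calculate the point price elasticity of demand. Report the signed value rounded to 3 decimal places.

-2.376

dD/dp = −1650. At p = 24.9, D = 58380 − 1650(24.9) = 17295.
Ed = (dD/dp)·(p/D) = −1650 × (24.9/17295) = -2.37554…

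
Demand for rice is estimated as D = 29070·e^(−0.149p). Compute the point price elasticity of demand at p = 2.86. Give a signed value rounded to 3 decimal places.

-0.426

dD/dp = −0.149·D = -2828.53. At p = 2.86, D = 18983.4.
Ed = (dD/dp)·(p/D) = (-2828.53) × (2.86/18983.4) = -0.42614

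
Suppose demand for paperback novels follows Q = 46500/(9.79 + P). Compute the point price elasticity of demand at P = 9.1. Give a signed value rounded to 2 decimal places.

dQ/dP = −46500/(9.79 + P)² = -130.313. At P = 9.1, Q = 2461.62.
Ed = (dQ/dP)·(P/Q) = (-130.313) × (9.1/2461.62) = -0.4817…

-0.48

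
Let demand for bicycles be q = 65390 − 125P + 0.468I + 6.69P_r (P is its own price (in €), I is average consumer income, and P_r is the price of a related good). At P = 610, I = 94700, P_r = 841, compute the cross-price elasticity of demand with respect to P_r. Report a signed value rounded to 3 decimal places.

At the given values, q = 65390 − 125(610) + 0.468(94700) + 6.69(841) = 39085.89.
∂q/∂P_r = 6.69.
E = (6.69) × (841/39085.89) = 0.14394…

0.144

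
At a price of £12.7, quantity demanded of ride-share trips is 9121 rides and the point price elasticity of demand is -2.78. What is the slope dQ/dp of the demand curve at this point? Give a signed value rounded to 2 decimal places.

-1996.57

Ed = (dQ/dp)·(p/Q) ⇒ dQ/dp = Ed·Q/p = (-2.78)·9121/12.7 = -1996.5653…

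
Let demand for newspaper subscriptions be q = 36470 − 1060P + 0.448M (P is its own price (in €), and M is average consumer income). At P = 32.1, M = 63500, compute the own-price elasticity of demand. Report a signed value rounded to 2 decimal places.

-1.10

At the given values, q = 36470 − 1060(32.1) + 0.448(63500) = 30892.
∂q/∂P = −1060.
E = (-1060) × (32.1/30892) = -1.1014…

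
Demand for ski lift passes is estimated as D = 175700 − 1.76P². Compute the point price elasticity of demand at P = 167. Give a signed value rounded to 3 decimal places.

dD/dP = −2·1.76·P = -587.84. At P = 167, D = 126615.36.
Ed = (dD/dP)·(P/D) = (-587.84) × (167/126615.36) = -0.77533…

-0.775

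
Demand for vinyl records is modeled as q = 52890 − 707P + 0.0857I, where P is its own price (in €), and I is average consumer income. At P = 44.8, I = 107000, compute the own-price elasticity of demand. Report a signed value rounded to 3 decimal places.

At the given values, q = 52890 − 707(44.8) + 0.0857(107000) = 30386.3.
∂q/∂P = −707.
E = (-707) × (44.8/30386.3) = -1.04236…

-1.042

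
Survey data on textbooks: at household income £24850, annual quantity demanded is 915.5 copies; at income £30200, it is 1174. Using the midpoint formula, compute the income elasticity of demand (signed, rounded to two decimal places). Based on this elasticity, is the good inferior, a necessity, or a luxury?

1.27; luxury

%ΔQ = (1174 − 915.5)/[( 915.5 + 1174)/2] = 258.5/1044.75 = 0.247427…
%ΔIncome = (30200 − 24850)/[( 24850 + 30200)/2] = 5350/27525 = 0.194368…
E_income = (258.5/1044.75) / (5350/27525) = 1.2729…
E_income > 1 ⇒ normal good, luxury.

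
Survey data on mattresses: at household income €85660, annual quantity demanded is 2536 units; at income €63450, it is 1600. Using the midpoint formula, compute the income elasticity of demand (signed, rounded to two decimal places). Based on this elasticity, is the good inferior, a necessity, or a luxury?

%ΔQ = (1600 − 2536)/[( 2536 + 1600)/2] = -936/2068 = -0.452611…
%ΔIncome = (63450 − 85660)/[( 85660 + 63450)/2] = -22210/74555 = -0.297900…
E_income = (-936/2068) / (-22210/74555) = 1.5193…
E_income > 1 ⇒ normal good, luxury.

1.52; luxury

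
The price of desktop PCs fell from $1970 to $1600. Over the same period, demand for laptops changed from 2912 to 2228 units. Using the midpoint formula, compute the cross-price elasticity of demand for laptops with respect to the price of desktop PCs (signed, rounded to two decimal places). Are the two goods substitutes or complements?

1.28; substitutes

%ΔQ_{laptops} = (2228 − 2912)/avg = -684/2570 = -0.266147…
%ΔP_{desktop PCs} = (1600 − 1970)/avg = -370/1785 = -0.207282…
E_cross = (-684/2570) / (-370/1785) = 1.2839…
E_cross > 0 ⇒ the goods are substitutes.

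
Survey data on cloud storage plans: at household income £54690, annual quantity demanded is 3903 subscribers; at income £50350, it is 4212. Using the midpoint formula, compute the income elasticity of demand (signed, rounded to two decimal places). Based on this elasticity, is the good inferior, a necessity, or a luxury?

-0.92; inferior

%ΔQ = (4212 − 3903)/[( 3903 + 4212)/2] = 309/4057.5 = 0.076155…
%ΔIncome = (50350 − 54690)/[( 54690 + 50350)/2] = -4340/52520 = -0.082635…
E_income = (309/4057.5) / (-4340/52520) = -0.9215…
E_income < 0 ⇒ inferior good.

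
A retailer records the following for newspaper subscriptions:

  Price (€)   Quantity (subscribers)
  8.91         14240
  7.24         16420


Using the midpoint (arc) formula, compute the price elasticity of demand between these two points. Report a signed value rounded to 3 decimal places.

%ΔQ = (16420 − 14240) / [(14240 + 16420)/2] = 2180/15330 = 0.142204…
%ΔP = (7.24 − 8.91) / [(8.91 + 7.24)/2] = -1.67/8.075 = -0.206811…
Arc Ed = %ΔQ / %ΔP = (2180/15330) / (-1.67/8.075) = -0.68760…

-0.688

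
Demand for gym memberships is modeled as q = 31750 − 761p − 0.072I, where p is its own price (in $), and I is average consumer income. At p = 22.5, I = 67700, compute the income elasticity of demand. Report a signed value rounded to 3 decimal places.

At the given values, q = 31750 − 761(22.5) − 0.072(67700) = 9753.1.
∂q/∂I = -0.072.
E = (-0.072) × (67700/9753.1) = -0.49977…

-0.500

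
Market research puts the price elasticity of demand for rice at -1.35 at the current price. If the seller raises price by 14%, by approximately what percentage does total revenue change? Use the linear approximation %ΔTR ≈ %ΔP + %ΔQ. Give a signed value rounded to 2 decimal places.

-4.90%

%ΔQ ≈ Ed × %ΔP = (-1.35) × (+14%) = -18.9000%
%ΔTR ≈ %ΔP + %ΔQ = (+14%) + (-18.9000%) = -4.9000%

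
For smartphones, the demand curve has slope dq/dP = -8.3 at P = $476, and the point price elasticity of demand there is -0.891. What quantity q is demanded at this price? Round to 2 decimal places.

Ed = (dq/dP)·(P/q) ⇒ q = (dq/dP)·P/Ed = (-8.3)·476/(-0.891) = 4434.1189…

4434.12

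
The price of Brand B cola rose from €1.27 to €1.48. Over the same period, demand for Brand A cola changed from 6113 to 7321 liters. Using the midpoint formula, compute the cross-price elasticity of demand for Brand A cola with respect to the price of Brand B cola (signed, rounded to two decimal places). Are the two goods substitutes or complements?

%ΔQ_{Brand A cola} = (7321 − 6113)/avg = 1208/6717 = 0.179842…
%ΔP_{Brand B cola} = (1.48 − 1.27)/avg = 0.21/1.375 = 0.152727…
E_cross = (1208/6717) / (0.21/1.375) = 1.1775…
E_cross > 0 ⇒ the goods are substitutes.

1.18; substitutes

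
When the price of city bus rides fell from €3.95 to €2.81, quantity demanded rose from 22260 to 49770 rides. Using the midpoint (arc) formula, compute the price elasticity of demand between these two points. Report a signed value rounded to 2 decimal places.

%ΔQ = (49770 − 22260) / [(22260 + 49770)/2] = 27510/36015 = 0.763848…
%ΔP = (2.81 − 3.95) / [(3.95 + 2.81)/2] = -1.14/3.38 = -0.337278…
Arc Ed = %ΔQ / %ΔP = (27510/36015) / (-1.14/3.38) = -2.2647…

-2.26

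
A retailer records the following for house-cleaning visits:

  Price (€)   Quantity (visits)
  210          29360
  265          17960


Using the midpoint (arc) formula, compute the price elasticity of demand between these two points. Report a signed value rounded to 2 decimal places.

-2.08

%ΔQ = (17960 − 29360) / [(29360 + 17960)/2] = -11400/23660 = -0.481825…
%ΔP = (265 − 210) / [(210 + 265)/2] = 55/237.5 = 0.231578…
Arc Ed = %ΔQ / %ΔP = (-11400/23660) / (55/237.5) = -2.0806…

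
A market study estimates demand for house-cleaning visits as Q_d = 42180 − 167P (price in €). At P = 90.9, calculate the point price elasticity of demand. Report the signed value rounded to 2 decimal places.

dQ_d/dP = −167. At P = 90.9, Q_d = 42180 − 167(90.9) = 26999.7.
Ed = (dQ_d/dP)·(P/Q_d) = −167 × (90.9/26999.7) = -0.5622…

-0.56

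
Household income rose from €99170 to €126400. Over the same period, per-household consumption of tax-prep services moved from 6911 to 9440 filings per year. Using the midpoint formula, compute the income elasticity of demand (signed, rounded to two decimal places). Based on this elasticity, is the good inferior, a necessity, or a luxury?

1.28; luxury

%ΔQ = (9440 − 6911)/[( 6911 + 9440)/2] = 2529/8175.5 = 0.309338…
%ΔIncome = (126400 − 99170)/[( 99170 + 126400)/2] = 27230/112785 = 0.241432…
E_income = (2529/8175.5) / (27230/112785) = 1.2812…
E_income > 1 ⇒ normal good, luxury.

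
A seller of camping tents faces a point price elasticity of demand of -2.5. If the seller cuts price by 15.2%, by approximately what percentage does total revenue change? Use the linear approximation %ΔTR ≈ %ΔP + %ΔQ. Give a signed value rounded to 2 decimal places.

%ΔQ ≈ Ed × %ΔP = (-2.5) × (-15.2%) = +38.0000%
%ΔTR ≈ %ΔP + %ΔQ = (-15.2%) + (+38.0000%) = +22.8000%

+22.80%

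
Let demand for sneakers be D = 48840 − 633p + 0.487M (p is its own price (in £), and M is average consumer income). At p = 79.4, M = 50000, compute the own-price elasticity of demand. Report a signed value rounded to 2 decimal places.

At the given values, D = 48840 − 633(79.4) + 0.487(50000) = 22929.8.
∂D/∂p = −633.
E = (-633) × (79.4/22929.8) = -2.1919…

-2.19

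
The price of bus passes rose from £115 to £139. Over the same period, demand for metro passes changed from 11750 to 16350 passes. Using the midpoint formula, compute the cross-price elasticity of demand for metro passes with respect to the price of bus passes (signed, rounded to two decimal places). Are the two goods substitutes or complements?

%ΔQ_{metro passes} = (16350 − 11750)/avg = 4600/14050 = 0.327402…
%ΔP_{bus passes} = (139 − 115)/avg = 24/127 = 0.188976…
E_cross = (4600/14050) / (24/127) = 1.7325…
E_cross > 0 ⇒ the goods are substitutes.

1.73; substitutes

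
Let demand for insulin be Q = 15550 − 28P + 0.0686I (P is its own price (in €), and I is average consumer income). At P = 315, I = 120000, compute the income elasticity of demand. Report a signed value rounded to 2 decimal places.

0.55

At the given values, Q = 15550 − 28(315) + 0.0686(120000) = 14962.
∂Q/∂I = 0.0686.
E = (0.0686) × (120000/14962) = 0.5501…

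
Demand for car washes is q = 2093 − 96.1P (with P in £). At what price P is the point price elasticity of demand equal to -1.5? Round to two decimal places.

13.07

Ed = −96.1P/(2093 − 96.1P). Set this equal to -1.5:
96.1P = 1.5·(2093 − 96.1P) ⇒ 96.1P(1 + 1.5) = 1.5·2093
P = 1.5·2093 / (96.1·2.5) = 13.0676…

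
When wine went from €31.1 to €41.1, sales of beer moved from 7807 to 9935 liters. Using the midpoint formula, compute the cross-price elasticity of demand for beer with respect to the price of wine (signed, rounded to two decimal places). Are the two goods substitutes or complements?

%ΔQ_{beer} = (9935 − 7807)/avg = 2128/8871 = 0.239882…
%ΔP_{wine} = (41.1 − 31.1)/avg = 10/36.1 = 0.277008…
E_cross = (2128/8871) / (10/36.1) = 0.8659…
E_cross > 0 ⇒ the goods are substitutes.

0.87; substitutes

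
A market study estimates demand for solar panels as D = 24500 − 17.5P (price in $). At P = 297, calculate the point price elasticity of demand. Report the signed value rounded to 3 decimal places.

-0.269

dD/dP = −17.5. At P = 297, D = 24500 − 17.5(297) = 19302.5.
Ed = (dD/dP)·(P/D) = −17.5 × (297/19302.5) = -0.26926…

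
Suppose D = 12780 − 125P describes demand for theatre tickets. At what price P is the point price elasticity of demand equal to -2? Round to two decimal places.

Ed = −125P/(12780 − 125P). Set this equal to -2:
125P = 2·(12780 − 125P) ⇒ 125P(1 + 2) = 2·12780
P = 2·12780 / (125·3) = 68.16

68.16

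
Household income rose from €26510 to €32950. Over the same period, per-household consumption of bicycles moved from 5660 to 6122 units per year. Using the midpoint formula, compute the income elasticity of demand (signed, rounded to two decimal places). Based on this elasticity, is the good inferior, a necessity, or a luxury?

%ΔQ = (6122 − 5660)/[( 5660 + 6122)/2] = 462/5891 = 0.078424…
%ΔIncome = (32950 − 26510)/[( 26510 + 32950)/2] = 6440/29730 = 0.216616…
E_income = (462/5891) / (6440/29730) = 0.3620…
0 < E_income < 1 ⇒ normal good, necessity.

0.36; necessity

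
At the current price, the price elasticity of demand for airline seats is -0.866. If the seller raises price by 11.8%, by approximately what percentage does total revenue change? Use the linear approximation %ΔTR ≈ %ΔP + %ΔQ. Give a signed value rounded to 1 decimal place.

+1.6%

%ΔQ ≈ Ed × %ΔP = (-0.866) × (+11.8%) = -10.2188%
%ΔTR ≈ %ΔP + %ΔQ = (+11.8%) + (-10.2188%) = +1.5812%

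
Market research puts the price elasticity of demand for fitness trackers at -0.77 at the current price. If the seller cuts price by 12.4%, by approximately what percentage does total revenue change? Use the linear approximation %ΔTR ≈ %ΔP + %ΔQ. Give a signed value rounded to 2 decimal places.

-2.85%

%ΔQ ≈ Ed × %ΔP = (-0.77) × (-12.4%) = +9.5480%
%ΔTR ≈ %ΔP + %ΔQ = (-12.4%) + (+9.5480%) = -2.8520%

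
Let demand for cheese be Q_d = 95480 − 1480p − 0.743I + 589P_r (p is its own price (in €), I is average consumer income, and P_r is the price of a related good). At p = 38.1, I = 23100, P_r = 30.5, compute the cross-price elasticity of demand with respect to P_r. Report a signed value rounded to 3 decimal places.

At the given values, Q_d = 95480 − 1480(38.1) − 0.743(23100) + 589(30.5) = 39893.2.
∂Q_d/∂P_r = 589.
E = (589) × (30.5/39893.2) = 0.45031…

0.450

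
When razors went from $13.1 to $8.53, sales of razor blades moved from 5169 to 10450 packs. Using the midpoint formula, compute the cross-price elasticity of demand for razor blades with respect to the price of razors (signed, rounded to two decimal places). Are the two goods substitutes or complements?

-1.60; complements

%ΔQ_{razor blades} = (10450 − 5169)/avg = 5281/7809.5 = 0.676227…
%ΔP_{razors} = (8.53 − 13.1)/avg = -4.57/10.815 = -0.422561…
E_cross = (5281/7809.5) / (-4.57/10.815) = -1.6003…
E_cross < 0 ⇒ the goods are complements.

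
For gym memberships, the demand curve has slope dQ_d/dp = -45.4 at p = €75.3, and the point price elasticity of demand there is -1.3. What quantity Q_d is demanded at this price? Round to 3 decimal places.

2629.708

Ed = (dQ_d/dp)·(p/Q_d) ⇒ Q_d = (dQ_d/dp)·p/Ed = (-45.4)·75.3/(-1.3) = 2629.70769…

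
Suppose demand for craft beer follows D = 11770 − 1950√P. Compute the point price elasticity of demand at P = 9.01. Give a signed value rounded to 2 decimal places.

dD/dP = −1950/(2√P) = -324.82. At P = 9.01, D = 5916.75.
Ed = (dD/dP)·(P/D) = (-324.82) × (9.01/5916.75) = -0.4946…

-0.49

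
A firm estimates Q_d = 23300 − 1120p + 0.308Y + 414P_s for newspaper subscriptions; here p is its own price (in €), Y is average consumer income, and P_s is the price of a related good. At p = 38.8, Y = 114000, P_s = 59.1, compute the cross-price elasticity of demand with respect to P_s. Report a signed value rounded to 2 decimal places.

At the given values, Q_d = 23300 − 1120(38.8) + 0.308(114000) + 414(59.1) = 39423.4.
∂Q_d/∂P_s = 414.
E = (414) × (59.1/39423.4) = 0.6206…

0.62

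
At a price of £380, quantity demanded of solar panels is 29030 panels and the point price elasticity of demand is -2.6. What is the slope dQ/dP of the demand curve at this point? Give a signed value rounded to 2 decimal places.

-198.63

Ed = (dQ/dP)·(P/Q) ⇒ dQ/dP = Ed·Q/P = (-2.6)·29030/380 = -198.6263…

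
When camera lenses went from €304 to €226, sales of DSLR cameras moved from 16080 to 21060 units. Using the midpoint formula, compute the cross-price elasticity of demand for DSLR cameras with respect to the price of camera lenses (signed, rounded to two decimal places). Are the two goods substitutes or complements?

%ΔQ_{DSLR cameras} = (21060 − 16080)/avg = 4980/18570 = 0.268174…
%ΔP_{camera lenses} = (226 − 304)/avg = -78/265 = -0.294339…
E_cross = (4980/18570) / (-78/265) = -0.9111…
E_cross < 0 ⇒ the goods are complements.

-0.91; complements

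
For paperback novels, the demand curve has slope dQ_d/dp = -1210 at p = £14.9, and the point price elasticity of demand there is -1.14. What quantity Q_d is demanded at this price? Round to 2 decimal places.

15814.91

Ed = (dQ_d/dp)·(p/Q_d) ⇒ Q_d = (dQ_d/dp)·p/Ed = (-1210)·14.9/(-1.14) = 15814.9122…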